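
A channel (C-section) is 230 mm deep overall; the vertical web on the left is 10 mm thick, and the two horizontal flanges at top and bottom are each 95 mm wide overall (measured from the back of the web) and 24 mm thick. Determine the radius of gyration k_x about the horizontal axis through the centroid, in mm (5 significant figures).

k_x ≈ 91.675 mm

Break the section into simple shapes (no overlaps), measuring from the bottom-left corner of the bounding box.
Web: 10 × 230, A = 2 300 mm², y = 115 mm, Ī = 10 139 167 mm⁴.
Top flange (beyond web): 85 × 24, A = 2 040 mm², y = 218 mm, Ī = 97 920 mm⁴.
Bottom flange (beyond web): 85 × 24, A = 2 040 mm², y = 12 mm, Ī = 97 920 mm⁴.
By symmetry the centroid is at mid-height, ȳ = 115 mm.
Transfer each piece to the horizontal axis through the centroid using Ī + A·d² with d = y − 115:
  web: d = 0 mm → contributes +10 139 167 mm⁴
  top flange (beyond web): d = 103 mm → contributes +21 740 280 mm⁴
  bottom flange (beyond web): d = -103 mm → contributes +21 740 280 mm⁴
Total I = 53 619 727 mm⁴.
Radius of gyration: k = √(I/A) = √(53 619 727 / 6 380) = 91.67522 mm.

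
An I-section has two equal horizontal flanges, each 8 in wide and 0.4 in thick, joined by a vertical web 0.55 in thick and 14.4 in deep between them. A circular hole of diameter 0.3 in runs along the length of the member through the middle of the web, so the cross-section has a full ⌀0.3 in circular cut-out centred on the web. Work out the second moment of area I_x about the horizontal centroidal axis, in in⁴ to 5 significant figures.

I_x ≈ 487.41 in⁴

Break the section into simple shapes (no overlaps), measuring from the bottom-left corner of the bounding box.
Bottom flange: 8 × 0.4, A = 3.2 in², y = 0.2 in, Ī = 0.04266667 in⁴.
Web: 0.55 × 14.4, A = 7.92 in², y = 7.6 in, Ī = 136.8576 in⁴.
Top flange: 8 × 0.4, A = 3.2 in², y = 15 in, Ī = 0.04266667 in⁴.
Hole (subtracted): ⌀0.3, A = 0.07068583 in², y = 7.6 in, Ī = 0.0003976078 in⁴.
By symmetry the centroid is at mid-height, ȳ = 7.6 in.
Transfer each piece to the horizontal centroidal axis using Ī + A·d² with d = y − 7.6:
  bottom flange: d = -7.4 in → contributes +175.2747 in⁴
  web: d = 0 in → contributes +136.8576 in⁴
  top flange: d = 7.4 in → contributes +175.2747 in⁴
  hole: d = 0 in → contributes −0.0003976078 in⁴
Total I = 487.4065 in⁴.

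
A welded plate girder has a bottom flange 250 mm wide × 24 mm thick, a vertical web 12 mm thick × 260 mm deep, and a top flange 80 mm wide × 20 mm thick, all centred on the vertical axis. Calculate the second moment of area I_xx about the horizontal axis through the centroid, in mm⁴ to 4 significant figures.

I_xx ≈ 1.335 × 10⁸ mm⁴

Treat the section as a set of non-overlapping primitives; coordinates are from the bounding-box lower-left.
Bottom plate: 250 × 24, A = 6 000 mm², y = 12 mm, Ī = 288 000 mm⁴.
Web plate: 12 × 260, A = 3 120 mm², y = 154 mm, Ī = 17 576 000 mm⁴.
Top plate: 80 × 20, A = 1 600 mm², y = 294 mm, Ī = 53333.3 mm⁴.
Centroid: ȳ = ΣA·y / ΣA = 95.4179 mm.
Transfer each piece to the horizontal axis through the centroid using Ī + A·d² with d = y − 95.4179:
  bottom plate: d = -83.4179 mm → contributes +42 039 287 mm⁴
  web plate: d = 58.5821 mm → contributes +28 283 407 mm⁴
  top plate: d = 198.582 mm → contributes +63 149 087 mm⁴
Total I = 133 471 781 mm⁴.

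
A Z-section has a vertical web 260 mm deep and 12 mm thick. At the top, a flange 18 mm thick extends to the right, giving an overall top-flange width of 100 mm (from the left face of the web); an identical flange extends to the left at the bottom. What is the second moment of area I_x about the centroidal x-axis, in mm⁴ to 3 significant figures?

I_x ≈ 6.40 × 10⁷ mm⁴

Decompose the section into non-overlapping parts with the origin at the bottom-left of its bounding rectangle.
Web: 12 × 260, A = 3 120 mm², y = 130 mm, Ī = 17 576 000 mm⁴.
Top flange (beyond web): 88 × 18, A = 1 584 mm², y = 251 mm, Ī = 42 768 mm⁴.
Bottom flange (beyond web): 88 × 18, A = 1 584 mm², y = 9 mm, Ī = 42 768 mm⁴.
Centroid: ȳ = ΣA·y / ΣA = 130 mm.
Transfer each piece to the centroidal x-axis using Ī + A·d² with d = y − 130:
  web: d = 0 mm → contributes +17 576 000 mm⁴
  top flange (beyond web): d = 121 mm → contributes +23 234 112 mm⁴
  bottom flange (beyond web): d = -121 mm → contributes +23 234 112 mm⁴
Total I = 64 044 224 mm⁴.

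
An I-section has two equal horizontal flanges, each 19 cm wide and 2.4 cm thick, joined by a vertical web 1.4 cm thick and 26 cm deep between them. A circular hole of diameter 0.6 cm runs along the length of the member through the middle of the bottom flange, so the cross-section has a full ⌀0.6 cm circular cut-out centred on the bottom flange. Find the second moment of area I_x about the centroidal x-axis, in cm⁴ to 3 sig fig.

Break the section into simple shapes (no overlaps), measuring from the bottom-left corner of the bounding box.
Bottom flange: 19 × 2.4, A = 45.6 cm², y = 1.2 cm, Ī = 21.888 cm⁴.
Web: 1.4 × 26, A = 36.4 cm², y = 15.4 cm, Ī = 2050.5 cm⁴.
Top flange: 19 × 2.4, A = 45.6 cm², y = 29.6 cm, Ī = 21.888 cm⁴.
Hole (subtracted): ⌀0.6, A = 0.28274 cm², y = 1.2 cm, Ī = 0.0063617 cm⁴.
Centroid: ȳ = ΣA·y / ΣA = 15.432 cm.
Transfer each piece to the centroidal x-axis using Ī + A·d² with d = y − 15.432:
  bottom flange: d = -14.232 cm → contributes +9257.6 cm⁴
  web: d = -0.031535 cm → contributes +2050.6 cm⁴
  top flange: d = 14.168 cm → contributes +9175.9 cm⁴
  hole: d = -14.232 cm → contributes −57.272 cm⁴
Total I = 20 427 cm⁴.

I_x ≈ 2.04 × 10⁴ cm⁴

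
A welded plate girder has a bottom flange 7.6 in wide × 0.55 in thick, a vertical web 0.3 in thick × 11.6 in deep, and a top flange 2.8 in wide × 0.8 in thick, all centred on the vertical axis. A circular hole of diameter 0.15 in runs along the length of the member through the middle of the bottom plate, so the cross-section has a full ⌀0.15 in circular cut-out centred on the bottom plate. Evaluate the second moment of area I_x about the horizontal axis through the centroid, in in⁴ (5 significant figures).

Decompose the section into non-overlapping parts with the origin at the bottom-left of its bounding rectangle.
Bottom plate: 7.6 × 0.55, A = 4.18 in², y = 0.275 in, Ī = 0.1053708 in⁴.
Web plate: 0.3 × 11.6, A = 3.48 in², y = 6.35 in, Ī = 39.0224 in⁴.
Top plate: 2.8 × 0.8, A = 2.24 in², y = 12.55 in, Ī = 0.1194667 in⁴.
Hole (subtracted): ⌀0.15, A = 0.01767146 in², y = 0.275 in, Ī = 0.00002485049 in⁴.
Centroid: ȳ = ΣA·y / ΣA = 5.196613 in.
Transfer each piece to the horizontal axis through the centroid using Ī + A·d² with d = y − 5.196613:
  bottom plate: d = -4.921613 in → contributes +101.3545 in⁴
  web plate: d = 1.153387 in → contributes +43.65185 in⁴
  top plate: d = 7.353387 in → contributes +121.2414 in⁴
  hole: d = -4.921613 in → contributes −0.4280678 in⁴
Total I = 265.8197 in⁴.

I_x ≈ 265.82 in⁴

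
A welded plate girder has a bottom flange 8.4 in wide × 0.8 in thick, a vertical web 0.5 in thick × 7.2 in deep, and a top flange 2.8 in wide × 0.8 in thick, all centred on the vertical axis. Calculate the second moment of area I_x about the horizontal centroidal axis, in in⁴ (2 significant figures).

I_x ≈ 130 in⁴

Split into non-overlapping primitives; take the origin at the lower-left of the bounding box.
Bottom plate: 8.4 × 0.8, A = 6.72 in², y = 0.4 in, Ī = 0.3584 in⁴.
Web plate: 0.5 × 7.2, A = 3.6 in², y = 4.4 in, Ī = 15.55 in⁴.
Top plate: 2.8 × 0.8, A = 2.24 in², y = 8.4 in, Ī = 0.1195 in⁴.
Centroid: ȳ = ΣA·y / ΣA = 2.973 in.
Transfer each piece to the horizontal centroidal axis using Ī + A·d² with d = y − 2.973:
  bottom plate: d = -2.573 in → contributes +44.86 in⁴
  web plate: d = 1.427 in → contributes +22.88 in⁴
  top plate: d = 5.427 in → contributes +66.09 in⁴
Total I = 133.8 in⁴.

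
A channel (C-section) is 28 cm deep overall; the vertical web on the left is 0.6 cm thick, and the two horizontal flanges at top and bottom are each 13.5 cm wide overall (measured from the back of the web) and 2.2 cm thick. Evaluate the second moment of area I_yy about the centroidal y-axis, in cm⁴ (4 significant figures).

Treat the section as a set of non-overlapping primitives; coordinates are from the bounding-box lower-left.
Web: 0.6 × 28, A = 16.8 cm², x = 0.3 cm, Ī = 0.504 cm⁴.
Top flange (beyond web): 12.9 × 2.2, A = 28.38 cm², x = 7.05 cm, Ī = 393.56 cm⁴.
Bottom flange (beyond web): 12.9 × 2.2, A = 28.38 cm², x = 7.05 cm, Ī = 393.56 cm⁴.
Centroid: x̄ = ΣA·x / ΣA = 5.5084 cm.
Transfer each piece to the centroidal y-axis using Ī + A·d² with d = x − 5.5084:
  web: d = -5.2084 cm → contributes +456.245 cm⁴
  top flange (beyond web): d = 1.5416 cm → contributes +461.005 cm⁴
  bottom flange (beyond web): d = 1.5416 cm → contributes +461.005 cm⁴
Total I = 1378.26 cm⁴.

I_yy ≈ 1378 cm⁴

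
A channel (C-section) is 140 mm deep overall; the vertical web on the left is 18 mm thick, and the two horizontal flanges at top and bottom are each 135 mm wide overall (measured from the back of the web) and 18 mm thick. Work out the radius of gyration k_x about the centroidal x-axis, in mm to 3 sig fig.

k_x ≈ 54.4 mm

Decompose the section into non-overlapping parts with the origin at the bottom-left of its bounding rectangle.
Web: 18 × 140, A = 2 520 mm², y = 70 mm, Ī = 4 116 000 mm⁴.
Top flange (beyond web): 117 × 18, A = 2 106 mm², y = 131 mm, Ī = 56 862 mm⁴.
Bottom flange (beyond web): 117 × 18, A = 2 106 mm², y = 9 mm, Ī = 56 862 mm⁴.
By symmetry the centroid is at mid-height, ȳ = 70 mm.
Transfer each piece to the centroidal x-axis using Ī + A·d² with d = y − 70:
  web: d = 0 mm → contributes +4 116 000 mm⁴
  top flange (beyond web): d = 61 mm → contributes +7 893 288 mm⁴
  bottom flange (beyond web): d = -61 mm → contributes +7 893 288 mm⁴
Total I = 19 902 576 mm⁴.
Radius of gyration: k = √(I/A) = √(19 902 576 / 6 732) = 54.373 mm.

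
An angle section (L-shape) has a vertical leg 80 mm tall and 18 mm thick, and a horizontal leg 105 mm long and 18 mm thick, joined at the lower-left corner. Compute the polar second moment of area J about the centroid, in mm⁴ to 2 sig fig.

Treat the section as a set of non-overlapping primitives; coordinates are from the bounding-box lower-left.
Vertical leg: 18 × 80, A = 1 440 mm², y = 40 mm, Ī = 768 000 mm⁴.
Horizontal leg (remainder): 87 × 18, A = 1 566 mm², y = 9 mm, Ī = 42 282 mm⁴.
Centroid: ȳ = ΣA·y / ΣA = 23.85 mm.
Transfer each piece to the centroidal x-axis using Ī + A·d² with d = y − 23.85:
  vertical leg: d = 16.15 mm → contributes +1 143 570 mm⁴
  horizontal leg (remainder): d = -14.85 mm → contributes +387 634 mm⁴
Total I = 1 531 205 mm⁴.
For the y-axis: x̄ = 36.35 mm.
Repeating about the centroidal y-axis gives I_y = 3 094 317 mm⁴.
Polar second moment: J = I_x + I_y = 4 625 522 mm⁴.

J ≈ 4.6 × 10⁶ mm⁴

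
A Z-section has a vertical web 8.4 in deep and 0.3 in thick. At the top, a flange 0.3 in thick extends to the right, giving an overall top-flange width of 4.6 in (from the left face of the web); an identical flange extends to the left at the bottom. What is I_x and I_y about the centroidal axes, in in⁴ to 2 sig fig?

I_x ≈ 57 in⁴, I_y ≈ 18 in⁴

Decompose the section into non-overlapping parts with the origin at the bottom-left of its bounding rectangle.
Web: 0.3 × 8.4, A = 2.52 in², y = 4.2 in, Ī = 14.82 in⁴.
Top flange (beyond web): 4.3 × 0.3, A = 1.29 in², y = 8.25 in, Ī = 0.009675 in⁴.
Bottom flange (beyond web): 4.3 × 0.3, A = 1.29 in², y = 0.15 in, Ī = 0.009675 in⁴.
Centroid: ȳ = ΣA·y / ΣA = 4.2 in.
Transfer each piece to the centroidal x-axis using Ī + A·d² with d = y − 4.2:
  web: d = 0 in → contributes +14.82 in⁴
  top flange (beyond web): d = 4.05 in → contributes +21.17 in⁴
  bottom flange (beyond web): d = -4.05 in → contributes +21.17 in⁴
Total I = 57.16 in⁴.
For the y-axis: x̄ = 4.45 in.
Repeating about the centroidal y-axis gives I_y = 17.64 in⁴.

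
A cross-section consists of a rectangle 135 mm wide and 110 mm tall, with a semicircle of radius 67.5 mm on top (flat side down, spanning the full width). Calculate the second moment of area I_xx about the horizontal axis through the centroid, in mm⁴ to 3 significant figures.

I_xx ≈ 5.10 × 10⁷ mm⁴

Break the section into simple shapes (no overlaps), measuring from the bottom-left corner of the bounding box.
Rectangular body: 135 × 110, A = 14 850 mm², y = 55 mm, Ī = 14 973 750 mm⁴.
Semicircular cap: semicircle r = 67.5, A = 7156.9 mm², y = 138.65 mm, Ī = 2 278 490 mm⁴.
Centroid: ȳ = ΣA·y / ΣA = 82.203 mm.
Transfer each piece to the horizontal axis through the centroid using Ī + A·d² with d = y − 82.203:
  rectangular body: d = -27.203 mm → contributes +25 963 098 mm⁴
  semicircular cap: d = 56.445 mm → contributes +25 080 386 mm⁴
Total I = 51 043 484 mm⁴.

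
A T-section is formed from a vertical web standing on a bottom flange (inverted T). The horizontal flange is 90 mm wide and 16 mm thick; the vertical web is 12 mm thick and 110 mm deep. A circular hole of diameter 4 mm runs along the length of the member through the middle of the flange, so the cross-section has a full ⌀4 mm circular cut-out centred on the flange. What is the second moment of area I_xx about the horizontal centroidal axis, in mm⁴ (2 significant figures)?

Decompose the section into non-overlapping parts with the origin at the bottom-left of its bounding rectangle.
Flange: 90 × 16, A = 1 440 mm², y = 8 mm, Ī = 30 720 mm⁴.
Web: 12 × 110, A = 1 320 mm², y = 71 mm, Ī = 1 331 000 mm⁴.
Hole (subtracted): ⌀4, A = 12.57 mm², y = 8 mm, Ī = 12.57 mm⁴.
Centroid: ȳ = ΣA·y / ΣA = 38.27 mm.
Transfer each piece to the horizontal centroidal axis using Ī + A·d² with d = y − 38.27:
  flange: d = -30.27 mm → contributes +1 350 000 mm⁴
  web: d = 32.73 mm → contributes +2 745 205 mm⁴
  hole: d = -30.27 mm → contributes −11 525 mm⁴
Total I = 4 083 680 mm⁴.

I_xx ≈ 4.1 × 10⁶ mm⁴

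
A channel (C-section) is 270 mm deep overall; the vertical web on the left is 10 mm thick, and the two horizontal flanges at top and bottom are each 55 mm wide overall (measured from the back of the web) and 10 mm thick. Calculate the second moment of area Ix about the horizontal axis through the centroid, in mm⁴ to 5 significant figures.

Break the section into simple shapes (no overlaps), measuring from the bottom-left corner of the bounding box.
Web: 10 × 270, A = 2 700 mm², y = 135 mm, Ī = 16 402 500 mm⁴.
Top flange (beyond web): 45 × 10, A = 450 mm², y = 265 mm, Ī = 3 750 mm⁴.
Bottom flange (beyond web): 45 × 10, A = 450 mm², y = 5 mm, Ī = 3 750 mm⁴.
By symmetry the centroid is at mid-height, ȳ = 135 mm.
Transfer each piece to the horizontal axis through the centroid using Ī + A·d² with d = y − 135:
  web: d = 0 mm → contributes +16 402 500 mm⁴
  top flange (beyond web): d = 130 mm → contributes +7 608 750 mm⁴
  bottom flange (beyond web): d = -130 mm → contributes +7 608 750 mm⁴
Total I = 31 620 000 mm⁴.

Ix ≈ 3.1620 × 10⁷ mm⁴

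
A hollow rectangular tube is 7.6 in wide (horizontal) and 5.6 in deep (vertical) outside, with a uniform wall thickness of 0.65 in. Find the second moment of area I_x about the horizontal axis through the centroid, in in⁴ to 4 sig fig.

I_x ≈ 69.48 in⁴

Treat the section as a set of non-overlapping primitives; coordinates are from the bounding-box lower-left.
Outer rectangle: 7.6 × 5.6, A = 42.56 in², y = 2.8 in, Ī = 111.223 in⁴.
Inner void (subtracted): 6.3 × 4.3, A = 27.09 in², y = 2.8 in, Ī = 41.7412 in⁴.
By symmetry the centroid is at mid-height, ȳ = 2.8 in.
All pieces are centred on the horizontal axis through the centroid, so I = ΣĪ (holes subtracted) = 69.4823 in⁴.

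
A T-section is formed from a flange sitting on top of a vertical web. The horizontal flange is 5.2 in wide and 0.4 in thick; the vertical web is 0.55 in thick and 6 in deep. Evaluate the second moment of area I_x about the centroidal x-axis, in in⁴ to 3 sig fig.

Split into non-overlapping primitives; take the origin at the lower-left of the bounding box.
Flange: 5.2 × 0.4, A = 2.08 in², y = 6.2 in, Ī = 0.027733 in⁴.
Web: 0.55 × 6, A = 3.3 in², y = 3 in, Ī = 9.9 in⁴.
Centroid: ȳ = ΣA·y / ΣA = 4.2372 in.
Transfer each piece to the centroidal x-axis using Ī + A·d² with d = y − 4.2372:
  flange: d = 1.9628 in → contributes +8.0413 in⁴
  web: d = -1.2372 in → contributes +14.951 in⁴
Total I = 22.992 in⁴.

I_x ≈ 23.0 in⁴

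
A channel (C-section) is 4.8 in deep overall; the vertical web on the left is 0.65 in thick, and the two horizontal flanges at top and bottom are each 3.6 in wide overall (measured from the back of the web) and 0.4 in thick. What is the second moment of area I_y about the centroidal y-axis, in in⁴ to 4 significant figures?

Treat the section as a set of non-overlapping primitives; coordinates are from the bounding-box lower-left.
Web: 0.65 × 4.8, A = 3.12 in², x = 0.325 in, Ī = 0.10985 in⁴.
Top flange (beyond web): 2.95 × 0.4, A = 1.18 in², x = 2.125 in, Ī = 0.855746 in⁴.
Bottom flange (beyond web): 2.95 × 0.4, A = 1.18 in², x = 2.125 in, Ī = 0.855746 in⁴.
Centroid: x̄ = ΣA·x / ΣA = 1.10018 in.
Transfer each piece to the centroidal y-axis using Ī + A·d² with d = x − 1.10018:
  web: d = -0.775182 in → contributes +1.98468 in⁴
  top flange (beyond web): d = 1.02482 in → contributes +2.09504 in⁴
  bottom flange (beyond web): d = 1.02482 in → contributes +2.09504 in⁴
Total I = 6.17477 in⁴.

I_y ≈ 6.175 in⁴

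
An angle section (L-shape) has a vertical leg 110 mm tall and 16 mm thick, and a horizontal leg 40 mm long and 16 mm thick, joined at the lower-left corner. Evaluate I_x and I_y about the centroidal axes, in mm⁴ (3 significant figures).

I_x ≈ 2.48 × 10⁶ mm⁴, I_y ≈ 1.82 × 10⁵ mm⁴

Treat the section as a set of non-overlapping primitives; coordinates are from the bounding-box lower-left.
Vertical leg: 16 × 110, A = 1 760 mm², y = 55 mm, Ī = 1 774 667 mm⁴.
Horizontal leg (remainder): 24 × 16, A = 384 mm², y = 8 mm, Ī = 8 192 mm⁴.
Centroid: ȳ = ΣA·y / ΣA = 46.582 mm.
Transfer each piece to the centroidal x-axis using Ī + A·d² with d = y − 46.582:
  vertical leg: d = 8.4179 mm → contributes +1 899 382 mm⁴
  horizontal leg (remainder): d = -38.582 mm → contributes +579 806 mm⁴
Total I = 2 479 188 mm⁴.
For the y-axis: x̄ = 11.582 mm.
Repeating about the centroidal y-axis gives I_y = 182 068 mm⁴.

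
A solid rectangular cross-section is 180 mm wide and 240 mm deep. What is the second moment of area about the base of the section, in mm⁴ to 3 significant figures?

The section: 180 × 240, A = 43 200 mm², y = 120 mm, Ī = 207 360 000 mm⁴.
Transfer it to the bottom edge using Ī + A·d² with d = y − 0:
  the section: d = 120 mm → contributes +829 440 000 mm⁴
Total I = 829 440 000 mm⁴.

I_base ≈ 8.29 × 10⁸ mm⁴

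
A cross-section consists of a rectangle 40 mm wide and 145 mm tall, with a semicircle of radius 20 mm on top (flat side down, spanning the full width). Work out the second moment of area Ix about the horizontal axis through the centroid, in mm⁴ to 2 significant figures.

Ix ≈ 1.4 × 10⁷ mm⁴

Split into non-overlapping primitives; take the origin at the lower-left of the bounding box.
Rectangular body: 40 × 145, A = 5 800 mm², y = 72.5 mm, Ī = 10 162 083 mm⁴.
Semicircular cap: semicircle r = 20, A = 628.3 mm², y = 153.5 mm, Ī = 17 561 mm⁴.
Centroid: ȳ = ΣA·y / ΣA = 80.42 mm.
Transfer each piece to the horizontal axis through the centroid using Ī + A·d² with d = y − 80.42:
  rectangular body: d = -7.916 mm → contributes +10 525 527 mm⁴
  semicircular cap: d = 73.07 mm → contributes +3 372 505 mm⁴
Total I = 13 898 032 mm⁴.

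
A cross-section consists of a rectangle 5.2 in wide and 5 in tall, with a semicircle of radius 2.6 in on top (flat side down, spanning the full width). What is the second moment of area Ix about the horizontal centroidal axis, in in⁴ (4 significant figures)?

Split into non-overlapping primitives; take the origin at the lower-left of the bounding box.
Rectangular body: 5.2 × 5, A = 26 in², y = 2.5 in, Ī = 54.1667 in⁴.
Semicircular cap: semicircle r = 2.6, A = 10.6186 in², y = 6.10347 in, Ī = 5.01563 in⁴.
Centroid: ȳ = ΣA·y / ΣA = 3.54493 in.
Transfer each piece to the horizontal centroidal axis using Ī + A·d² with d = y − 3.54493:
  rectangular body: d = -1.04493 in → contributes +82.5554 in⁴
  semicircular cap: d = 2.55855 in → contributes +74.5266 in⁴
Total I = 157.082 in⁴.

Ix ≈ 157.1 in⁴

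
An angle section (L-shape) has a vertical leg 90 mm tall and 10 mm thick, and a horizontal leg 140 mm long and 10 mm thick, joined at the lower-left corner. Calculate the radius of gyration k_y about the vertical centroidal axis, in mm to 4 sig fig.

k_y ≈ 44.95 mm

Break the section into simple shapes (no overlaps), measuring from the bottom-left corner of the bounding box.
Vertical leg: 10 × 90, A = 900 mm², x = 5 mm, Ī = 7 500 mm⁴.
Horizontal leg (remainder): 130 × 10, A = 1 300 mm², x = 75 mm, Ī = 1 830 833 mm⁴.
Centroid: x̄ = ΣA·x / ΣA = 46.3636 mm.
Transfer each piece to the vertical centroidal axis using Ī + A·d² with d = x − 46.3636:
  vertical leg: d = -41.3636 mm → contributes +1 547 355 mm⁴
  horizontal leg (remainder): d = 28.6364 mm → contributes +2 896 887 mm⁴
Total I = 4 444 242 mm⁴.
Radius of gyration: k = √(I/A) = √(4 444 242 / 2 200) = 44.9456 mm.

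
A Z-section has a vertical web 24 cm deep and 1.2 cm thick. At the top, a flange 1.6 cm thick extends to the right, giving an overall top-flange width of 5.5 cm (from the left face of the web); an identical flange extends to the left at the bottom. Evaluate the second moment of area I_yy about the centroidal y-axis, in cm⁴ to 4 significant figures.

Treat the section as a set of non-overlapping primitives; coordinates are from the bounding-box lower-left.
Web: 1.2 × 24, A = 28.8 cm², x = 4.9 cm, Ī = 3.456 cm⁴.
Top flange (beyond web): 4.3 × 1.6, A = 6.88 cm², x = 7.65 cm, Ī = 10.6009 cm⁴.
Bottom flange (beyond web): 4.3 × 1.6, A = 6.88 cm², x = 2.15 cm, Ī = 10.6009 cm⁴.
Centroid: x̄ = ΣA·x / ΣA = 4.9 cm.
Transfer each piece to the centroidal y-axis using Ī + A·d² with d = x − 4.9:
  web: d = 0 cm → contributes +3.456 cm⁴
  top flange (beyond web): d = 2.75 cm → contributes +62.6309 cm⁴
  bottom flange (beyond web): d = -2.75 cm → contributes +62.6309 cm⁴
Total I = 128.718 cm⁴.

I_yy ≈ 128.7 cm⁴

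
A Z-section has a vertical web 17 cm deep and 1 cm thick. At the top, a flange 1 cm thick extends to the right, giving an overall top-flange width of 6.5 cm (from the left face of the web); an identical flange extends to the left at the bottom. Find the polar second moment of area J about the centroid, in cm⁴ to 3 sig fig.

Break the section into simple shapes (no overlaps), measuring from the bottom-left corner of the bounding box.
Web: 1 × 17, A = 17 cm², y = 8.5 cm, Ī = 409.42 cm⁴.
Top flange (beyond web): 5.5 × 1, A = 5.5 cm², y = 16.5 cm, Ī = 0.45833 cm⁴.
Bottom flange (beyond web): 5.5 × 1, A = 5.5 cm², y = 0.5 cm, Ī = 0.45833 cm⁴.
Centroid: ȳ = ΣA·y / ΣA = 8.5 cm.
Transfer each piece to the centroidal x-axis using Ī + A·d² with d = y − 8.5:
  web: d = 0 cm → contributes +409.42 cm⁴
  top flange (beyond web): d = 8 cm → contributes +352.46 cm⁴
  bottom flange (beyond web): d = -8 cm → contributes +352.46 cm⁴
Total I = 1114.3 cm⁴.
For the y-axis: x̄ = 6 cm.
Repeating about the centroidal y-axis gives I_y = 145.33 cm⁴.
Polar second moment: J = I_x + I_y = 1259.7 cm⁴.

J ≈ 1260 cm⁴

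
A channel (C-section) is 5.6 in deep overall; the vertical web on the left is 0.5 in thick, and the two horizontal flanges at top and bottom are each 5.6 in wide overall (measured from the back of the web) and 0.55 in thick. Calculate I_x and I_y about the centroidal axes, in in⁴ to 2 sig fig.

I_x ≈ 43 in⁴, I_y ≈ 27 in⁴

Treat the section as a set of non-overlapping primitives; coordinates are from the bounding-box lower-left.
Web: 0.5 × 5.6, A = 2.8 in², y = 2.8 in, Ī = 7.317 in⁴.
Top flange (beyond web): 5.1 × 0.55, A = 2.805 in², y = 5.325 in, Ī = 0.07071 in⁴.
Bottom flange (beyond web): 5.1 × 0.55, A = 2.805 in², y = 0.275 in, Ī = 0.07071 in⁴.
By symmetry the centroid is at mid-height, ȳ = 2.8 in.
Transfer each piece to the centroidal x-axis using Ī + A·d² with d = y − 2.8:
  web: d = 0 in → contributes +7.317 in⁴
  top flange (beyond web): d = 2.525 in → contributes +17.95 in⁴
  bottom flange (beyond web): d = -2.525 in → contributes +17.95 in⁴
Total I = 43.23 in⁴.
For the y-axis: x̄ = 2.118 in.
Repeating about the centroidal y-axis gives I_y = 26.86 in⁴.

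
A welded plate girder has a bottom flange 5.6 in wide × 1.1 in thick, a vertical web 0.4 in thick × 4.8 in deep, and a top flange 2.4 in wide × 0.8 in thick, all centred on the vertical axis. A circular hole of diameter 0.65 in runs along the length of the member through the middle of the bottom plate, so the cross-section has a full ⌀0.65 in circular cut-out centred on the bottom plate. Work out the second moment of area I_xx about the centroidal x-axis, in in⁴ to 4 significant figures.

Break the section into simple shapes (no overlaps), measuring from the bottom-left corner of the bounding box.
Bottom plate: 5.6 × 1.1, A = 6.16 in², y = 0.55 in, Ī = 0.621133 in⁴.
Web plate: 0.4 × 4.8, A = 1.92 in², y = 3.5 in, Ī = 3.6864 in⁴.
Top plate: 2.4 × 0.8, A = 1.92 in², y = 6.3 in, Ī = 0.1024 in⁴.
Hole (subtracted): ⌀0.65, A = 0.331831 in², y = 0.55 in, Ī = 0.00876241 in⁴.
Centroid: ȳ = ΣA·y / ΣA = 2.27773 in.
Transfer each piece to the centroidal x-axis using Ī + A·d² with d = y − 2.27773:
  bottom plate: d = -1.72773 in → contributes +19.0091 in⁴
  web plate: d = 1.22227 in → contributes +6.55477 in⁴
  top plate: d = 4.02227 in → contributes +31.1654 in⁴
  hole: d = -1.72773 in → contributes −0.999296 in⁴
Total I = 55.7299 in⁴.

I_xx ≈ 55.73 in⁴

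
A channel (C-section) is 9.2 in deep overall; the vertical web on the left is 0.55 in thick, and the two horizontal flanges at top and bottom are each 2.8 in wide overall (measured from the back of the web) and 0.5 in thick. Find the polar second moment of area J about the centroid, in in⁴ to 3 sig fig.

Decompose the section into non-overlapping parts with the origin at the bottom-left of its bounding rectangle.
Web: 0.55 × 9.2, A = 5.06 in², y = 4.6 in, Ī = 35.69 in⁴.
Top flange (beyond web): 2.25 × 0.5, A = 1.125 in², y = 8.95 in, Ī = 0.023438 in⁴.
Bottom flange (beyond web): 2.25 × 0.5, A = 1.125 in², y = 0.25 in, Ī = 0.023438 in⁴.
By symmetry the centroid is at mid-height, ȳ = 4.6 in.
Transfer each piece to the centroidal x-axis using Ī + A·d² with d = y − 4.6:
  web: d = 0 in → contributes +35.69 in⁴
  top flange (beyond web): d = 4.35 in → contributes +21.311 in⁴
  bottom flange (beyond web): d = -4.35 in → contributes +21.311 in⁴
Total I = 78.312 in⁴.
For the y-axis: x̄ = 0.70592 in.
Repeating about the centroidal y-axis gives I_y = 4.1294 in⁴.
Polar second moment: J = I_x + I_y = 82.442 in⁴.

J ≈ 82.4 in⁴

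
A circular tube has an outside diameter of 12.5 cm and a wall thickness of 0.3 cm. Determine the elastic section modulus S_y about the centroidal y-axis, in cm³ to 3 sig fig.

S_y ≈ 34.2 cm³

Split into non-overlapping primitives; take the origin at the lower-left of the bounding box.
Outer circle: ⌀12.5, A = 122.72 cm², x = 6.25 cm, Ī = 1198.4 cm⁴.
Bore (subtracted): ⌀11.9, A = 111.22 cm², x = 6.25 cm, Ī = 984.37 cm⁴.
By symmetry the centroid is at mid-width, x̄ = 6.25 cm.
All pieces are centred on the centroidal y-axis, so I = ΣĪ (holes subtracted) = 214.05 cm⁴.
Extreme fibre distance c = 6.25 cm; S = I/c = 34.249 cm³.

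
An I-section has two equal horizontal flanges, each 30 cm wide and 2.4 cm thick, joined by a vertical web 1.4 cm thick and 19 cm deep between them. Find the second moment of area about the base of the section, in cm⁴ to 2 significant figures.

Split into non-overlapping primitives; take the origin at the lower-left of the bounding box.
Bottom flange: 30 × 2.4, A = 72 cm², y = 1.2 cm, Ī = 34.56 cm⁴.
Web: 1.4 × 19, A = 26.6 cm², y = 11.9 cm, Ī = 800.2 cm⁴.
Top flange: 30 × 2.4, A = 72 cm², y = 22.6 cm, Ī = 34.56 cm⁴.
Transfer each piece to a horizontal axis along the bottom face using Ī + A·d² with d = y − 0:
  bottom flange: d = 1.2 cm → contributes +138.2 cm⁴
  web: d = 11.9 cm → contributes +4 567 cm⁴
  top flange: d = 22.6 cm → contributes +36 809 cm⁴
Total I = 41 515 cm⁴.

I_base ≈ 4.2 × 10⁴ cm⁴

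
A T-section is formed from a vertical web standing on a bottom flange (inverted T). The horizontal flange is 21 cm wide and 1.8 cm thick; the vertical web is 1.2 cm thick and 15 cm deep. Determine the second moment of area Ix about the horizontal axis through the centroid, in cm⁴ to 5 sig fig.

Ix ≈ 1208.1 cm⁴

Break the section into simple shapes (no overlaps), measuring from the bottom-left corner of the bounding box.
Flange: 21 × 1.8, A = 37.8 cm², y = 0.9 cm, Ī = 10.206 cm⁴.
Web: 1.2 × 15, A = 18 cm², y = 9.3 cm, Ī = 337.5 cm⁴.
Centroid: ȳ = ΣA·y / ΣA = 3.609677 cm.
Transfer each piece to the horizontal axis through the centroid using Ī + A·d² with d = y − 3.609677:
  flange: d = -2.709677 cm → contributes +287.7469 cm⁴
  web: d = 5.690323 cm → contributes +920.3359 cm⁴
Total I = 1208.083 cm⁴.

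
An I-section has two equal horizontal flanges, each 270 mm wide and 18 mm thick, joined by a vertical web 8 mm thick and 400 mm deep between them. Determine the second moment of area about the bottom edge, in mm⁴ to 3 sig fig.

Split into non-overlapping primitives; take the origin at the lower-left of the bounding box.
Bottom flange: 270 × 18, A = 4 860 mm², y = 9 mm, Ī = 131 220 mm⁴.
Web: 8 × 400, A = 3 200 mm², y = 218 mm, Ī = 42 666 667 mm⁴.
Top flange: 270 × 18, A = 4 860 mm², y = 427 mm, Ī = 131 220 mm⁴.
Transfer each piece to a horizontal axis along the bottom face using Ī + A·d² with d = y − 0:
  bottom flange: d = 9 mm → contributes +524 880 mm⁴
  web: d = 218 mm → contributes +194 743 467 mm⁴
  top flange: d = 427 mm → contributes +886 250 160 mm⁴
Total I = 1 081 518 507 mm⁴.

I_base ≈ 1.08 × 10⁹ mm⁴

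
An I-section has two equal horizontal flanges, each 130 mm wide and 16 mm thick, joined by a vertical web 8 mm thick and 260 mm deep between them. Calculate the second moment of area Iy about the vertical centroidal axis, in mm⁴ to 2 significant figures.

Treat the section as a set of non-overlapping primitives; coordinates are from the bounding-box lower-left.
Bottom flange: 130 × 16, A = 2 080 mm², x = 65 mm, Ī = 2 929 333 mm⁴.
Web: 8 × 260, A = 2 080 mm², x = 65 mm, Ī = 11 093 mm⁴.
Top flange: 130 × 16, A = 2 080 mm², x = 65 mm, Ī = 2 929 333 mm⁴.
By symmetry the centroid is at mid-width, x̄ = 65 mm.
All pieces are centred on the vertical centroidal axis, so I = ΣĪ = 5 869 760 mm⁴.

Iy ≈ 5.9 × 10⁶ mm⁴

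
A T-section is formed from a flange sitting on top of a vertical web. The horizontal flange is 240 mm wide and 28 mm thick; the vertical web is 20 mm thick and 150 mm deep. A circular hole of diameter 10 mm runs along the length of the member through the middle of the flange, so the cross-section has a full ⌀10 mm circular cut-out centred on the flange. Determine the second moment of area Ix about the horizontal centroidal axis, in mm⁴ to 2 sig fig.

Ix ≈ 2.2 × 10⁷ mm⁴

Treat the section as a set of non-overlapping primitives; coordinates are from the bounding-box lower-left.
Flange: 240 × 28, A = 6 720 mm², y = 164 mm, Ī = 439 040 mm⁴.
Web: 20 × 150, A = 3 000 mm², y = 75 mm, Ī = 5 625 000 mm⁴.
Hole (subtracted): ⌀10, A = 78.54 mm², y = 164 mm, Ī = 490.9 mm⁴.
Centroid: ȳ = ΣA·y / ΣA = 136.3 mm.
Transfer each piece to the horizontal centroidal axis using Ī + A·d² with d = y − 136.3:
  flange: d = 27.69 mm → contributes +5 592 586 mm⁴
  web: d = -61.31 mm → contributes +16 900 681 mm⁴
  hole: d = 27.69 mm → contributes −60 723 mm⁴
Total I = 22 432 545 mm⁴.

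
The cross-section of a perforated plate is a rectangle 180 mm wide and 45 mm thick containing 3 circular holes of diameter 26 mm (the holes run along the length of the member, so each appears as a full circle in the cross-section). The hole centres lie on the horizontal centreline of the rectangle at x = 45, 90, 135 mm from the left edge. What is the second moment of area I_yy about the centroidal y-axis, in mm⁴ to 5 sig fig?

Break the section into simple shapes (no overlaps), measuring from the bottom-left corner of the bounding box.
Plate: 180 × 45, A = 8 100 mm², x = 90 mm, Ī = 21 870 000 mm⁴.
Hole 1 (subtracted): ⌀26, A = 530.9292 mm², x = 45 mm, Ī = 22431.76 mm⁴.
Hole 2 (subtracted): ⌀26, A = 530.9292 mm², x = 90 mm, Ī = 22431.76 mm⁴.
Hole 3 (subtracted): ⌀26, A = 530.9292 mm², x = 135 mm, Ī = 22431.76 mm⁴.
By symmetry the centroid is at mid-width, x̄ = 90 mm.
Transfer each piece to the centroidal y-axis using Ī + A·d² with d = x − 90:
  plate: d = 0 mm → contributes +21 870 000 mm⁴
  hole 1: d = -45 mm → contributes −1 097 563 mm⁴
  hole 2: d = 0 mm → contributes −22431.76 mm⁴
  hole 3: d = 45 mm → contributes −1 097 563 mm⁴
Total I = 19 652 442 mm⁴.

I_yy ≈ 1.9652 × 10⁷ mm⁴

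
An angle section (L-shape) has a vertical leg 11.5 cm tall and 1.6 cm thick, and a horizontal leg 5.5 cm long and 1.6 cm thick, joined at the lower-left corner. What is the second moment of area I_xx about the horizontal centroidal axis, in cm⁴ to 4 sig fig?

I_xx ≈ 318.3 cm⁴

Split into non-overlapping primitives; take the origin at the lower-left of the bounding box.
Vertical leg: 1.6 × 11.5, A = 18.4 cm², y = 5.75 cm, Ī = 202.783 cm⁴.
Horizontal leg (remainder): 3.9 × 1.6, A = 6.24 cm², y = 0.8 cm, Ī = 1.3312 cm⁴.
Centroid: ȳ = ΣA·y / ΣA = 4.49643 cm.
Transfer each piece to the horizontal centroidal axis using Ī + A·d² with d = y − 4.49643:
  vertical leg: d = 1.25357 cm → contributes +231.698 cm⁴
  horizontal leg (remainder): d = -3.69643 cm → contributes +86.592 cm⁴
Total I = 318.29 cm⁴.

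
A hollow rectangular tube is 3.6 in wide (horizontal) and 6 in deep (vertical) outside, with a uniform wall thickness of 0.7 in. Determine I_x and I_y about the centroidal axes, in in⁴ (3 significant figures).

Split into non-overlapping primitives; take the origin at the lower-left of the bounding box.
Outer rectangle: 3.6 × 6, A = 21.6 in², y = 3 in, Ī = 64.8 in⁴.
Inner void (subtracted): 2.2 × 4.6, A = 10.12 in², y = 3 in, Ī = 17.845 in⁴.
By symmetry the centroid is at mid-height, ȳ = 3 in.
All pieces are centred on the centroidal x-axis, so I = ΣĪ (holes subtracted) = 46.955 in⁴.
Repeating about the centroidal y-axis gives I_y = 19.246 in⁴.

I_x ≈ 47.0 in⁴, I_y ≈ 19.2 in⁴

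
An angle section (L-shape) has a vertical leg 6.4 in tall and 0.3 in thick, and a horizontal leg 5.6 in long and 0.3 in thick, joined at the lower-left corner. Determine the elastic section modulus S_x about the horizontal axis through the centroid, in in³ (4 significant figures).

S_x ≈ 3.199 in³

Treat the section as a set of non-overlapping primitives; coordinates are from the bounding-box lower-left.
Vertical leg: 0.3 × 6.4, A = 1.92 in², y = 3.2 in, Ī = 6.5536 in⁴.
Horizontal leg (remainder): 5.3 × 0.3, A = 1.59 in², y = 0.15 in, Ī = 0.011925 in⁴.
Centroid: ȳ = ΣA·y / ΣA = 1.81838 in.
Transfer each piece to the horizontal axis through the centroid using Ī + A·d² with d = y − 1.81838:
  vertical leg: d = 1.38162 in → contributes +10.2187 in⁴
  horizontal leg (remainder): d = -1.66838 in → contributes +4.43766 in⁴
Total I = 14.6563 in⁴.
Extreme fibre distance c = 4.58162 in; S = I/c = 3.19893 in³.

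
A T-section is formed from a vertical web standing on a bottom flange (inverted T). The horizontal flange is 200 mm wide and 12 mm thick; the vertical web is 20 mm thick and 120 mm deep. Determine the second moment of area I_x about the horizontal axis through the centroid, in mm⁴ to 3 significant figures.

Decompose the section into non-overlapping parts with the origin at the bottom-left of its bounding rectangle.
Flange: 200 × 12, A = 2 400 mm², y = 6 mm, Ī = 28 800 mm⁴.
Web: 20 × 120, A = 2 400 mm², y = 72 mm, Ī = 2 880 000 mm⁴.
Centroid: ȳ = ΣA·y / ΣA = 39 mm.
Transfer each piece to the horizontal axis through the centroid using Ī + A·d² with d = y − 39:
  flange: d = -33 mm → contributes +2 642 400 mm⁴
  web: d = 33 mm → contributes +5 493 600 mm⁴
Total I = 8 136 000 mm⁴.

I_x ≈ 8.14 × 10⁶ mm⁴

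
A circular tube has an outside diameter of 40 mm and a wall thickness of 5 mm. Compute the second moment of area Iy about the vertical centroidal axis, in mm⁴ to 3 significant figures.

Iy ≈ 8.59 × 10⁴ mm⁴

Decompose the section into non-overlapping parts with the origin at the bottom-left of its bounding rectangle.
Outer circle: ⌀40, A = 1256.6 mm², x = 20 mm, Ī = 125 664 mm⁴.
Bore (subtracted): ⌀30, A = 706.86 mm², x = 20 mm, Ī = 39 761 mm⁴.
By symmetry the centroid is at mid-width, x̄ = 20 mm.
All pieces are centred on the vertical centroidal axis, so I = ΣĪ (holes subtracted) = 85 903 mm⁴.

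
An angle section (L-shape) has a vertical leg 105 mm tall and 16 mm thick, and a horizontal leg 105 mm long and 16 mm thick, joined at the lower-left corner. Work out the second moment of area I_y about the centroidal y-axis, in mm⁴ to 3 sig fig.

I_y ≈ 3.10 × 10⁶ mm⁴

Split into non-overlapping primitives; take the origin at the lower-left of the bounding box.
Vertical leg: 16 × 105, A = 1 680 mm², x = 8 mm, Ī = 35 840 mm⁴.
Horizontal leg (remainder): 89 × 16, A = 1 424 mm², x = 60.5 mm, Ī = 939 959 mm⁴.
Centroid: x̄ = ΣA·x / ΣA = 32.085 mm.
Transfer each piece to the centroidal y-axis using Ī + A·d² with d = x − 32.085:
  vertical leg: d = -24.085 mm → contributes +1 010 391 mm⁴
  horizontal leg (remainder): d = 28.415 mm → contributes +2 089 710 mm⁴
Total I = 3 100 100 mm⁴.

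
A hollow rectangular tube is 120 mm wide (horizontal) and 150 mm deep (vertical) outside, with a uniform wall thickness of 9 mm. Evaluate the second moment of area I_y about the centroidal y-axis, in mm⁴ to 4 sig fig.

I_y ≈ 9.927 × 10⁶ mm⁴

Break the section into simple shapes (no overlaps), measuring from the bottom-left corner of the bounding box.
Outer rectangle: 120 × 150, A = 18 000 mm², x = 60 mm, Ī = 21 600 000 mm⁴.
Inner void (subtracted): 102 × 132, A = 13 464 mm², x = 60 mm, Ī = 11 673 288 mm⁴.
By symmetry the centroid is at mid-width, x̄ = 60 mm.
All pieces are centred on the centroidal y-axis, so I = ΣĪ (holes subtracted) = 9 926 712 mm⁴.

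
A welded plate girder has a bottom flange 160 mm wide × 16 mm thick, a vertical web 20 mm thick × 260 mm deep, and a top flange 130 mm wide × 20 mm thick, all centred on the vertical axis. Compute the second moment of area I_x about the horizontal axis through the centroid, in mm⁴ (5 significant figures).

I_x ≈ 1.2914 × 10⁸ mm⁴

Decompose the section into non-overlapping parts with the origin at the bottom-left of its bounding rectangle.
Bottom plate: 160 × 16, A = 2 560 mm², y = 8 mm, Ī = 54613.33 mm⁴.
Web plate: 20 × 260, A = 5 200 mm², y = 146 mm, Ī = 29 293 333 mm⁴.
Top plate: 130 × 20, A = 2 600 mm², y = 286 mm, Ī = 86666.67 mm⁴.
Centroid: ȳ = ΣA·y / ΣA = 147.0347 mm.
Transfer each piece to the horizontal axis through the centroid using Ī + A·d² with d = y − 147.0347:
  bottom plate: d = -139.0347 mm → contributes +49 541 107 mm⁴
  web plate: d = -1.034749 mm → contributes +29 298 901 mm⁴
  top plate: d = 138.9653 mm → contributes +50 296 153 mm⁴
Total I = 129 136 161 mm⁴.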